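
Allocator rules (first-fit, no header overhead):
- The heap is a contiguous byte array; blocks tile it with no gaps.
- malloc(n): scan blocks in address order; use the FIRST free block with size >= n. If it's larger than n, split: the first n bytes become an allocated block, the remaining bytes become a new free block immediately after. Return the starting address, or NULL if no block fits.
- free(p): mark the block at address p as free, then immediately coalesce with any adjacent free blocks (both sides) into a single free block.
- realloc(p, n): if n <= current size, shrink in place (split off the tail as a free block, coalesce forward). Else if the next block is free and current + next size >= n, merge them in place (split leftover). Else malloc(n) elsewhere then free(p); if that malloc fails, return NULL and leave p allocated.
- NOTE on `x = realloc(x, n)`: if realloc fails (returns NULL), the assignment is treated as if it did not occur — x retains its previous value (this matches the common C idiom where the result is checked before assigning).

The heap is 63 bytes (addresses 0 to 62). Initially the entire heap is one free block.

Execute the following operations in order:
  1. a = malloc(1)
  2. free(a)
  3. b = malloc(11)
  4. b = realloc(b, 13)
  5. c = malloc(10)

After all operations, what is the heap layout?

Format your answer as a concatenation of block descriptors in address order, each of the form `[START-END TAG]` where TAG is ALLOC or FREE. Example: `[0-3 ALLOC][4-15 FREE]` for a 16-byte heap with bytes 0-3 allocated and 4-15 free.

Op 1: a = malloc(1) -> a = 0; heap: [0-0 ALLOC][1-62 FREE]
Op 2: free(a) -> (freed a); heap: [0-62 FREE]
Op 3: b = malloc(11) -> b = 0; heap: [0-10 ALLOC][11-62 FREE]
Op 4: b = realloc(b, 13) -> b = 0; heap: [0-12 ALLOC][13-62 FREE]
Op 5: c = malloc(10) -> c = 13; heap: [0-12 ALLOC][13-22 ALLOC][23-62 FREE]

Answer: [0-12 ALLOC][13-22 ALLOC][23-62 FREE]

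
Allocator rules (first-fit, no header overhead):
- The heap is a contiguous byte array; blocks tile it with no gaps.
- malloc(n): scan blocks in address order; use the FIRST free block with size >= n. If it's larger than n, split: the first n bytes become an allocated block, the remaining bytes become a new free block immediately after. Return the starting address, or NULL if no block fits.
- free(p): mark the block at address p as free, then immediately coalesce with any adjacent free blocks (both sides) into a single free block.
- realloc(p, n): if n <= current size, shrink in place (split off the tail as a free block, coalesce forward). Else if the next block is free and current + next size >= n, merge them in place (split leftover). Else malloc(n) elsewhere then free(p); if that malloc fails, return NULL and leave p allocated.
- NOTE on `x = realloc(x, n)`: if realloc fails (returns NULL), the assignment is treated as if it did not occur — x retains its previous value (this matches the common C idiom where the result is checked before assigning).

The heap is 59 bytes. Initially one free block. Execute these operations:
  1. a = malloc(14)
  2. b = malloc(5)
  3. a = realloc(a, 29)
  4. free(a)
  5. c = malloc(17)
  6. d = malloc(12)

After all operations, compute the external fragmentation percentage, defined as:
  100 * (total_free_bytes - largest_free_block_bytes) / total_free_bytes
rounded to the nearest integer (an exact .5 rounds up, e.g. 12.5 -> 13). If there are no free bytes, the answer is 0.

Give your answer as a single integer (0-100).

Answer: 8

Derivation:
Op 1: a = malloc(14) -> a = 0; heap: [0-13 ALLOC][14-58 FREE]
Op 2: b = malloc(5) -> b = 14; heap: [0-13 ALLOC][14-18 ALLOC][19-58 FREE]
Op 3: a = realloc(a, 29) -> a = 19; heap: [0-13 FREE][14-18 ALLOC][19-47 ALLOC][48-58 FREE]
Op 4: free(a) -> (freed a); heap: [0-13 FREE][14-18 ALLOC][19-58 FREE]
Op 5: c = malloc(17) -> c = 19; heap: [0-13 FREE][14-18 ALLOC][19-35 ALLOC][36-58 FREE]
Op 6: d = malloc(12) -> d = 0; heap: [0-11 ALLOC][12-13 FREE][14-18 ALLOC][19-35 ALLOC][36-58 FREE]
Free blocks: [2 23] total_free=25 largest=23 -> 100*(25-23)/25 = 200/25 = 8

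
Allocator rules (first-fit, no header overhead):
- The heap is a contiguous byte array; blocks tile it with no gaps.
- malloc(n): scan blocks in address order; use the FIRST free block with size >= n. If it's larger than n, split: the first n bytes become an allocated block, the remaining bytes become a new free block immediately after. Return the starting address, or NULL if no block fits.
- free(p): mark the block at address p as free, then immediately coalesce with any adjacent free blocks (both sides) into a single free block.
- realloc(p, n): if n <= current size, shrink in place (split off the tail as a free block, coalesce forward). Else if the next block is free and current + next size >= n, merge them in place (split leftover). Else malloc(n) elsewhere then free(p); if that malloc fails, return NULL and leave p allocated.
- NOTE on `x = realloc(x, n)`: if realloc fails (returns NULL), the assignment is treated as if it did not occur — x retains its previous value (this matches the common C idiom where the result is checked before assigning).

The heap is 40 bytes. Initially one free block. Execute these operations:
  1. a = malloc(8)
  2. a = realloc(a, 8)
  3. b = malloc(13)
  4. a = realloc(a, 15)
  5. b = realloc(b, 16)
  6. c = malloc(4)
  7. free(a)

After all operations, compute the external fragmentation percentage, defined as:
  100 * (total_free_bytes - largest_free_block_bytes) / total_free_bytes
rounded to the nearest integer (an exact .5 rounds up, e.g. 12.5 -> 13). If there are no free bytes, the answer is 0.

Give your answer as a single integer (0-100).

Answer: 17

Derivation:
Op 1: a = malloc(8) -> a = 0; heap: [0-7 ALLOC][8-39 FREE]
Op 2: a = realloc(a, 8) -> a = 0; heap: [0-7 ALLOC][8-39 FREE]
Op 3: b = malloc(13) -> b = 8; heap: [0-7 ALLOC][8-20 ALLOC][21-39 FREE]
Op 4: a = realloc(a, 15) -> a = 21; heap: [0-7 FREE][8-20 ALLOC][21-35 ALLOC][36-39 FREE]
Op 5: b = realloc(b, 16) -> NULL (b unchanged); heap: [0-7 FREE][8-20 ALLOC][21-35 ALLOC][36-39 FREE]
Op 6: c = malloc(4) -> c = 0; heap: [0-3 ALLOC][4-7 FREE][8-20 ALLOC][21-35 ALLOC][36-39 FREE]
Op 7: free(a) -> (freed a); heap: [0-3 ALLOC][4-7 FREE][8-20 ALLOC][21-39 FREE]
Free blocks: [4 19] total_free=23 largest=19 -> 100*(23-19)/23 = 400/23 ≈ 17.391 -> rounds to 17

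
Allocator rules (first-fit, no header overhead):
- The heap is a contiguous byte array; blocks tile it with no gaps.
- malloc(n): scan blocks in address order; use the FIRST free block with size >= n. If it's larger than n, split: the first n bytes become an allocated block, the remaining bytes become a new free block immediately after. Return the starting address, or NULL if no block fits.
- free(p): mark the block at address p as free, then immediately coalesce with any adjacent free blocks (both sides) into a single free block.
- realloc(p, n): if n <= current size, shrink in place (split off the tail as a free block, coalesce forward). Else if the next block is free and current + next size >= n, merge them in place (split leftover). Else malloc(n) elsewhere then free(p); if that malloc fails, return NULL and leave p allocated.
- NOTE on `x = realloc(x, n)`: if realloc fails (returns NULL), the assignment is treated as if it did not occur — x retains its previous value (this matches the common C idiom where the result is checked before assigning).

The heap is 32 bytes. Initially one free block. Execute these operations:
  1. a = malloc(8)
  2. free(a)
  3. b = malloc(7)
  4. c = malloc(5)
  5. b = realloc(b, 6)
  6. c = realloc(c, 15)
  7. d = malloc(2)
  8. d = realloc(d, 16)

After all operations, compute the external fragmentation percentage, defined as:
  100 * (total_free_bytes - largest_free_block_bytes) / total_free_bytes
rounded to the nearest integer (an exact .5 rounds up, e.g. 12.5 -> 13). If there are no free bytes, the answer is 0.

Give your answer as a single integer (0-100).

Answer: 11

Derivation:
Op 1: a = malloc(8) -> a = 0; heap: [0-7 ALLOC][8-31 FREE]
Op 2: free(a) -> (freed a); heap: [0-31 FREE]
Op 3: b = malloc(7) -> b = 0; heap: [0-6 ALLOC][7-31 FREE]
Op 4: c = malloc(5) -> c = 7; heap: [0-6 ALLOC][7-11 ALLOC][12-31 FREE]
Op 5: b = realloc(b, 6) -> b = 0; heap: [0-5 ALLOC][6-6 FREE][7-11 ALLOC][12-31 FREE]
Op 6: c = realloc(c, 15) -> c = 7; heap: [0-5 ALLOC][6-6 FREE][7-21 ALLOC][22-31 FREE]
Op 7: d = malloc(2) -> d = 22; heap: [0-5 ALLOC][6-6 FREE][7-21 ALLOC][22-23 ALLOC][24-31 FREE]
Op 8: d = realloc(d, 16) -> NULL (d unchanged); heap: [0-5 ALLOC][6-6 FREE][7-21 ALLOC][22-23 ALLOC][24-31 FREE]
Free blocks: [1 8] total_free=9 largest=8 -> 100*(9-8)/9 = 100/9 ≈ 11.111 -> rounds to 11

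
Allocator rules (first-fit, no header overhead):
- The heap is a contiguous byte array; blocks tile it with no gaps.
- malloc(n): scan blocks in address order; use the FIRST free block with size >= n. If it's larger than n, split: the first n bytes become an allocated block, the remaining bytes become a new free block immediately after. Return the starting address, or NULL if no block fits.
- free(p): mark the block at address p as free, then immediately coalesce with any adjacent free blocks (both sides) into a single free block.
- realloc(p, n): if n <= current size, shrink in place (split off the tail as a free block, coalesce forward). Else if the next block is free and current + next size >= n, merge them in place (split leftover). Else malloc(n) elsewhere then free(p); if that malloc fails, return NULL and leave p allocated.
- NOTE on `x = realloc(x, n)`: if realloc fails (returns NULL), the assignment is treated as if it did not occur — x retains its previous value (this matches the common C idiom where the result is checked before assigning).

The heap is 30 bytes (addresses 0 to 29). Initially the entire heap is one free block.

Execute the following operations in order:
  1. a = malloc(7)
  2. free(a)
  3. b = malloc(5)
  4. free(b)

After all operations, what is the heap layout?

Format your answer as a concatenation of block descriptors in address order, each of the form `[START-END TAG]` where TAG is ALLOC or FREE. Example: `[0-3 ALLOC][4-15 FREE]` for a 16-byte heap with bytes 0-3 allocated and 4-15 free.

Op 1: a = malloc(7) -> a = 0; heap: [0-6 ALLOC][7-29 FREE]
Op 2: free(a) -> (freed a); heap: [0-29 FREE]
Op 3: b = malloc(5) -> b = 0; heap: [0-4 ALLOC][5-29 FREE]
Op 4: free(b) -> (freed b); heap: [0-29 FREE]

Answer: [0-29 FREE]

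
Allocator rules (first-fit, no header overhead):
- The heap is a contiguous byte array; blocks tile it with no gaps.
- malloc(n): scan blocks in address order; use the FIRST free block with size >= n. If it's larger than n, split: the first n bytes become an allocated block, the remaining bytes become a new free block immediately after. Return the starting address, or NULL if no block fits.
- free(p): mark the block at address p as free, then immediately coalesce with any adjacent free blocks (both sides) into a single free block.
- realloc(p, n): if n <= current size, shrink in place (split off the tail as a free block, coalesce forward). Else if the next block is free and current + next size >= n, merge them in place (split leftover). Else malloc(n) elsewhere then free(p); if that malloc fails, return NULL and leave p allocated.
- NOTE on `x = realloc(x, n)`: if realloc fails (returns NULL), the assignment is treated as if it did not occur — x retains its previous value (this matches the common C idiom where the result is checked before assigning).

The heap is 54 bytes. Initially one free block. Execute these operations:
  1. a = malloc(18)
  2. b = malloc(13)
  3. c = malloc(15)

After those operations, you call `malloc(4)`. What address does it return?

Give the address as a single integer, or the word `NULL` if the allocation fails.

Answer: 46

Derivation:
Op 1: a = malloc(18) -> a = 0; heap: [0-17 ALLOC][18-53 FREE]
Op 2: b = malloc(13) -> b = 18; heap: [0-17 ALLOC][18-30 ALLOC][31-53 FREE]
Op 3: c = malloc(15) -> c = 31; heap: [0-17 ALLOC][18-30 ALLOC][31-45 ALLOC][46-53 FREE]
malloc(4): first-fit scan over [0-17 ALLOC][18-30 ALLOC][31-45 ALLOC][46-53 FREE] -> 46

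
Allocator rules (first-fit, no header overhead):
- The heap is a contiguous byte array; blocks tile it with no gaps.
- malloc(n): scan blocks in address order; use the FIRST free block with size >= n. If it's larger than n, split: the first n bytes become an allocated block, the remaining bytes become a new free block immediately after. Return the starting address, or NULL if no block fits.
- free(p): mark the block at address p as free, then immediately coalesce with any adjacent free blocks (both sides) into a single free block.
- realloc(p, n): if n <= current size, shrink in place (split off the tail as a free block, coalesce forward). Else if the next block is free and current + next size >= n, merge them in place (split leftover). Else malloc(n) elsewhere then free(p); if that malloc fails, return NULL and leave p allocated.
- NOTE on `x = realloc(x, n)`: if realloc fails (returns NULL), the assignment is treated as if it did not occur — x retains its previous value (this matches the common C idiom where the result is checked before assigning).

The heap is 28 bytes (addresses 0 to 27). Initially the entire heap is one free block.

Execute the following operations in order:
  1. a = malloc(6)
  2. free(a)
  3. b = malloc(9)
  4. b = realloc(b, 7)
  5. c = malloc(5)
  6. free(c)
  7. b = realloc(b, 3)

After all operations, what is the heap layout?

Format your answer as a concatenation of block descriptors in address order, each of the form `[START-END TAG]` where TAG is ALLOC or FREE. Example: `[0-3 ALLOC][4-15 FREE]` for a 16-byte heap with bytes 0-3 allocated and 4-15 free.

Op 1: a = malloc(6) -> a = 0; heap: [0-5 ALLOC][6-27 FREE]
Op 2: free(a) -> (freed a); heap: [0-27 FREE]
Op 3: b = malloc(9) -> b = 0; heap: [0-8 ALLOC][9-27 FREE]
Op 4: b = realloc(b, 7) -> b = 0; heap: [0-6 ALLOC][7-27 FREE]
Op 5: c = malloc(5) -> c = 7; heap: [0-6 ALLOC][7-11 ALLOC][12-27 FREE]
Op 6: free(c) -> (freed c); heap: [0-6 ALLOC][7-27 FREE]
Op 7: b = realloc(b, 3) -> b = 0; heap: [0-2 ALLOC][3-27 FREE]

Answer: [0-2 ALLOC][3-27 FREE]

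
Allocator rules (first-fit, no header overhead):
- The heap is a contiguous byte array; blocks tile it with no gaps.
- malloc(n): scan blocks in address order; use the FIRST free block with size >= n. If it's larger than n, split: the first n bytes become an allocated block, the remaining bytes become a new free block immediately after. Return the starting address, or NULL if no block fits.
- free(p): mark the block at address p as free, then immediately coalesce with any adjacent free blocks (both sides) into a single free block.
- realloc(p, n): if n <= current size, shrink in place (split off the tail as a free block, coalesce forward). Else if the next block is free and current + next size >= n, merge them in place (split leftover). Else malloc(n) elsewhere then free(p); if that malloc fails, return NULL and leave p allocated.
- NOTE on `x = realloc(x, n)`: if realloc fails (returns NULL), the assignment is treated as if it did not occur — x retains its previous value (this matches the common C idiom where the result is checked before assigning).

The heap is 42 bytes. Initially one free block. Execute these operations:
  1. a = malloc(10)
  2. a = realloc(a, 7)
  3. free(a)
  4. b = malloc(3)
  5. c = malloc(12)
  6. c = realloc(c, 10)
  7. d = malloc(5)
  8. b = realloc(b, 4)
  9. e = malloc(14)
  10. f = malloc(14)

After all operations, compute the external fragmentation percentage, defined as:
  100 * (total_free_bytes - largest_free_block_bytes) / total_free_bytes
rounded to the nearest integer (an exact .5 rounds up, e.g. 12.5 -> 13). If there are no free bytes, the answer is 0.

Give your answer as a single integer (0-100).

Op 1: a = malloc(10) -> a = 0; heap: [0-9 ALLOC][10-41 FREE]
Op 2: a = realloc(a, 7) -> a = 0; heap: [0-6 ALLOC][7-41 FREE]
Op 3: free(a) -> (freed a); heap: [0-41 FREE]
Op 4: b = malloc(3) -> b = 0; heap: [0-2 ALLOC][3-41 FREE]
Op 5: c = malloc(12) -> c = 3; heap: [0-2 ALLOC][3-14 ALLOC][15-41 FREE]
Op 6: c = realloc(c, 10) -> c = 3; heap: [0-2 ALLOC][3-12 ALLOC][13-41 FREE]
Op 7: d = malloc(5) -> d = 13; heap: [0-2 ALLOC][3-12 ALLOC][13-17 ALLOC][18-41 FREE]
Op 8: b = realloc(b, 4) -> b = 18; heap: [0-2 FREE][3-12 ALLOC][13-17 ALLOC][18-21 ALLOC][22-41 FREE]
Op 9: e = malloc(14) -> e = 22; heap: [0-2 FREE][3-12 ALLOC][13-17 ALLOC][18-21 ALLOC][22-35 ALLOC][36-41 FREE]
Op 10: f = malloc(14) -> f = NULL; heap: [0-2 FREE][3-12 ALLOC][13-17 ALLOC][18-21 ALLOC][22-35 ALLOC][36-41 FREE]
Free blocks: [3 6] total_free=9 largest=6 -> 100*(9-6)/9 = 300/9 ≈ 33.333 -> rounds to 33

Answer: 33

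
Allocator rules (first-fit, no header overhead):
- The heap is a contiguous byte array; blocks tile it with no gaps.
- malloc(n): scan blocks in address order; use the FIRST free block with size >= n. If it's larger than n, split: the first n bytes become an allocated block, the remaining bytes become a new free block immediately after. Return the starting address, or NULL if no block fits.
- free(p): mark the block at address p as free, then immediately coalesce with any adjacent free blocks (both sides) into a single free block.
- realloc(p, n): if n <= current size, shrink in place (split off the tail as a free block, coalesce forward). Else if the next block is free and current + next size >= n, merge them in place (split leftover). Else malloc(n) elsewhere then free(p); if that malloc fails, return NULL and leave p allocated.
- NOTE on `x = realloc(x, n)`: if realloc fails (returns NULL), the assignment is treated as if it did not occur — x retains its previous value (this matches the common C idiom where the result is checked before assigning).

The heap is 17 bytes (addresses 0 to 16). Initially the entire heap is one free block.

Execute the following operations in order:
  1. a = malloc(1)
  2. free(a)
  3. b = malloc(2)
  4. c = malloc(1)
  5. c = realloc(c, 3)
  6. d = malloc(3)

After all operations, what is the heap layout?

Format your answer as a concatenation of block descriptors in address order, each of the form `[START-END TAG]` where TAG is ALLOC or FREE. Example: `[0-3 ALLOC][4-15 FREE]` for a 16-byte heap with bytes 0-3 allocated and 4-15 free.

Op 1: a = malloc(1) -> a = 0; heap: [0-0 ALLOC][1-16 FREE]
Op 2: free(a) -> (freed a); heap: [0-16 FREE]
Op 3: b = malloc(2) -> b = 0; heap: [0-1 ALLOC][2-16 FREE]
Op 4: c = malloc(1) -> c = 2; heap: [0-1 ALLOC][2-2 ALLOC][3-16 FREE]
Op 5: c = realloc(c, 3) -> c = 2; heap: [0-1 ALLOC][2-4 ALLOC][5-16 FREE]
Op 6: d = malloc(3) -> d = 5; heap: [0-1 ALLOC][2-4 ALLOC][5-7 ALLOC][8-16 FREE]

Answer: [0-1 ALLOC][2-4 ALLOC][5-7 ALLOC][8-16 FREE]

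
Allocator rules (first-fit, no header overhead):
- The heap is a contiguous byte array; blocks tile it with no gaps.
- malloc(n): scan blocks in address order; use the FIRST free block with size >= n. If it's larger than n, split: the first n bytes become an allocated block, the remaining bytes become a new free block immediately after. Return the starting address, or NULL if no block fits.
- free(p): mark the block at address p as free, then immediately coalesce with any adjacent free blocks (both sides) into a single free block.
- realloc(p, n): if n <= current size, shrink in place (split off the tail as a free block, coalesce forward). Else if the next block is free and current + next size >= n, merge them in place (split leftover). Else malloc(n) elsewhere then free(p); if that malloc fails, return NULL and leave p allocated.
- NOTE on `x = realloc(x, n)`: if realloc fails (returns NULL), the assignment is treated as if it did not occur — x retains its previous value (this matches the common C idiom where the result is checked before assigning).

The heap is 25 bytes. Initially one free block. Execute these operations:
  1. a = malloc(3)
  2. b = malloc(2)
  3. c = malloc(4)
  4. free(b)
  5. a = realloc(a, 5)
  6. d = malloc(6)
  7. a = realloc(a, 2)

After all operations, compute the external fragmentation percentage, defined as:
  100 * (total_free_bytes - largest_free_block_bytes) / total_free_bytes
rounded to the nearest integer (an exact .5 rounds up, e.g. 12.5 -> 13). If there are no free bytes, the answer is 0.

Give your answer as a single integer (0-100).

Answer: 23

Derivation:
Op 1: a = malloc(3) -> a = 0; heap: [0-2 ALLOC][3-24 FREE]
Op 2: b = malloc(2) -> b = 3; heap: [0-2 ALLOC][3-4 ALLOC][5-24 FREE]
Op 3: c = malloc(4) -> c = 5; heap: [0-2 ALLOC][3-4 ALLOC][5-8 ALLOC][9-24 FREE]
Op 4: free(b) -> (freed b); heap: [0-2 ALLOC][3-4 FREE][5-8 ALLOC][9-24 FREE]
Op 5: a = realloc(a, 5) -> a = 0; heap: [0-4 ALLOC][5-8 ALLOC][9-24 FREE]
Op 6: d = malloc(6) -> d = 9; heap: [0-4 ALLOC][5-8 ALLOC][9-14 ALLOC][15-24 FREE]
Op 7: a = realloc(a, 2) -> a = 0; heap: [0-1 ALLOC][2-4 FREE][5-8 ALLOC][9-14 ALLOC][15-24 FREE]
Free blocks: [3 10] total_free=13 largest=10 -> 100*(13-10)/13 = 300/13 ≈ 23.077 -> rounds to 23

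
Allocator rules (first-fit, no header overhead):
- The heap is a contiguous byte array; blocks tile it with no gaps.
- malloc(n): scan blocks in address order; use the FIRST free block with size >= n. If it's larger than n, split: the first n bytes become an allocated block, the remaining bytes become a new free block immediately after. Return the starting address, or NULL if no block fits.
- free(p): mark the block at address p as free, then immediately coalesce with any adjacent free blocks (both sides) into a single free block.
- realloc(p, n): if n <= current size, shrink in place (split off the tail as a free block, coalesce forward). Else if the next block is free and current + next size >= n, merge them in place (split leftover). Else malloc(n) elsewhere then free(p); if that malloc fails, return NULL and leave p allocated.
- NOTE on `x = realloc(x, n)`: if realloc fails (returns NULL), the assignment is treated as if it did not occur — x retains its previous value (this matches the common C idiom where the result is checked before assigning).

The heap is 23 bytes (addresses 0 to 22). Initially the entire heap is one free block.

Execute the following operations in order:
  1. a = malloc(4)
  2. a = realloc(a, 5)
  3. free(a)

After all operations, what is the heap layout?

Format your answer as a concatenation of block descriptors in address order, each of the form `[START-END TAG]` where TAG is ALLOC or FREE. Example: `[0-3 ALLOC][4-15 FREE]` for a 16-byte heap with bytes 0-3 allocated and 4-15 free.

Answer: [0-22 FREE]

Derivation:
Op 1: a = malloc(4) -> a = 0; heap: [0-3 ALLOC][4-22 FREE]
Op 2: a = realloc(a, 5) -> a = 0; heap: [0-4 ALLOC][5-22 FREE]
Op 3: free(a) -> (freed a); heap: [0-22 FREE]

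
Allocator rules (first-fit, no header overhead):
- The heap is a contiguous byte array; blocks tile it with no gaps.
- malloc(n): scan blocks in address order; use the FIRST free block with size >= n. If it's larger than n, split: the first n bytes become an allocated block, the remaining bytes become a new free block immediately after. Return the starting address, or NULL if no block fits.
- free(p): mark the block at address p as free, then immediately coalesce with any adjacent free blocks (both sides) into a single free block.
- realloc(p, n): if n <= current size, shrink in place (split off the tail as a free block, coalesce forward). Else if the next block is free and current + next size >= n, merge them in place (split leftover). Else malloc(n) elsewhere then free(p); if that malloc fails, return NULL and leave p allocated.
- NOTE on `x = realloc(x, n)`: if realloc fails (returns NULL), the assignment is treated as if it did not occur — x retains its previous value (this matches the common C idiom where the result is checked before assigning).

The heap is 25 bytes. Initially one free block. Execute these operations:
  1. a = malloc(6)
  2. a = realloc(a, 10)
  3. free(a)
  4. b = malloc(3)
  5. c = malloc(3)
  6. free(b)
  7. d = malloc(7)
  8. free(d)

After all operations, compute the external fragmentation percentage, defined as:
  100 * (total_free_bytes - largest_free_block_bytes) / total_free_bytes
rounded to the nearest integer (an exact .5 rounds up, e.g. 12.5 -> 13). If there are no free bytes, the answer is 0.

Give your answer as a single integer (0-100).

Op 1: a = malloc(6) -> a = 0; heap: [0-5 ALLOC][6-24 FREE]
Op 2: a = realloc(a, 10) -> a = 0; heap: [0-9 ALLOC][10-24 FREE]
Op 3: free(a) -> (freed a); heap: [0-24 FREE]
Op 4: b = malloc(3) -> b = 0; heap: [0-2 ALLOC][3-24 FREE]
Op 5: c = malloc(3) -> c = 3; heap: [0-2 ALLOC][3-5 ALLOC][6-24 FREE]
Op 6: free(b) -> (freed b); heap: [0-2 FREE][3-5 ALLOC][6-24 FREE]
Op 7: d = malloc(7) -> d = 6; heap: [0-2 FREE][3-5 ALLOC][6-12 ALLOC][13-24 FREE]
Op 8: free(d) -> (freed d); heap: [0-2 FREE][3-5 ALLOC][6-24 FREE]
Free blocks: [3 19] total_free=22 largest=19 -> 100*(22-19)/22 = 300/22 ≈ 13.636 -> rounds to 14

Answer: 14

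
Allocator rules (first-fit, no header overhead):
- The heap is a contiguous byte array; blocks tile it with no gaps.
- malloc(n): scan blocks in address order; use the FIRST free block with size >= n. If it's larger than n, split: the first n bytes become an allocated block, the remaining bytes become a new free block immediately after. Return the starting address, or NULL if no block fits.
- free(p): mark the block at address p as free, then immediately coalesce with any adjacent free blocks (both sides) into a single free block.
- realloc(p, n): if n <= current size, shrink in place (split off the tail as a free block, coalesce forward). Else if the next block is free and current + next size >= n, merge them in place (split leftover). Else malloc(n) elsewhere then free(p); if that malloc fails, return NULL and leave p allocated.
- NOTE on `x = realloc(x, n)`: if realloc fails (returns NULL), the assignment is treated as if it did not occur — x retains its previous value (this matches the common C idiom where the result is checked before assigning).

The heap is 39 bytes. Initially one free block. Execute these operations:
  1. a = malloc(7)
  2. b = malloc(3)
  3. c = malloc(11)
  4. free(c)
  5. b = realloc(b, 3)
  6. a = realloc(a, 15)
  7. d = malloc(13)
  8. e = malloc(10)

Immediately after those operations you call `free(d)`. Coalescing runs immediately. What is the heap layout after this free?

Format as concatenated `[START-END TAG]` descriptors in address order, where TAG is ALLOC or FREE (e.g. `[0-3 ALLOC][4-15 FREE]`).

Answer: [0-6 FREE][7-9 ALLOC][10-24 ALLOC][25-38 FREE]

Derivation:
Op 1: a = malloc(7) -> a = 0; heap: [0-6 ALLOC][7-38 FREE]
Op 2: b = malloc(3) -> b = 7; heap: [0-6 ALLOC][7-9 ALLOC][10-38 FREE]
Op 3: c = malloc(11) -> c = 10; heap: [0-6 ALLOC][7-9 ALLOC][10-20 ALLOC][21-38 FREE]
Op 4: free(c) -> (freed c); heap: [0-6 ALLOC][7-9 ALLOC][10-38 FREE]
Op 5: b = realloc(b, 3) -> b = 7; heap: [0-6 ALLOC][7-9 ALLOC][10-38 FREE]
Op 6: a = realloc(a, 15) -> a = 10; heap: [0-6 FREE][7-9 ALLOC][10-24 ALLOC][25-38 FREE]
Op 7: d = malloc(13) -> d = 25; heap: [0-6 FREE][7-9 ALLOC][10-24 ALLOC][25-37 ALLOC][38-38 FREE]
Op 8: e = malloc(10) -> e = NULL; heap: [0-6 FREE][7-9 ALLOC][10-24 ALLOC][25-37 ALLOC][38-38 FREE]
free(d): d = 25 -> block [25-37 ALLOC]; mark free, coalesce with adjacent free neighbors -> [0-6 FREE][7-9 ALLOC][10-24 ALLOC][25-38 FREE]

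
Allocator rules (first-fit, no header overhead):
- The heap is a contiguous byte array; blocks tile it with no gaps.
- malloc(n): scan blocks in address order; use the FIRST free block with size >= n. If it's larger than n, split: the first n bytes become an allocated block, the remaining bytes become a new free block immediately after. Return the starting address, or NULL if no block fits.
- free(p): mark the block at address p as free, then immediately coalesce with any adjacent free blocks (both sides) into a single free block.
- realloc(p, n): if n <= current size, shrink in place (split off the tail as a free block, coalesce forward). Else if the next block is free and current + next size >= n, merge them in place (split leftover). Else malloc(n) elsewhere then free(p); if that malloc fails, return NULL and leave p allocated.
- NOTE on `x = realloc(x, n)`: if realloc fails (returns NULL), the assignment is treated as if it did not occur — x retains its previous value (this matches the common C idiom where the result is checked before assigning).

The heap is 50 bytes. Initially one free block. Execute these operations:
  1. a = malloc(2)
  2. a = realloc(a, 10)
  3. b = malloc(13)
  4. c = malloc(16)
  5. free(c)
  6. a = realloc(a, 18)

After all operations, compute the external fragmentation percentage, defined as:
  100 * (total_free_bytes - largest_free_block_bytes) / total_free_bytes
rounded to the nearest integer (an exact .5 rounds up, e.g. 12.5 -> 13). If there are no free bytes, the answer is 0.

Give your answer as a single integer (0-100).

Op 1: a = malloc(2) -> a = 0; heap: [0-1 ALLOC][2-49 FREE]
Op 2: a = realloc(a, 10) -> a = 0; heap: [0-9 ALLOC][10-49 FREE]
Op 3: b = malloc(13) -> b = 10; heap: [0-9 ALLOC][10-22 ALLOC][23-49 FREE]
Op 4: c = malloc(16) -> c = 23; heap: [0-9 ALLOC][10-22 ALLOC][23-38 ALLOC][39-49 FREE]
Op 5: free(c) -> (freed c); heap: [0-9 ALLOC][10-22 ALLOC][23-49 FREE]
Op 6: a = realloc(a, 18) -> a = 23; heap: [0-9 FREE][10-22 ALLOC][23-40 ALLOC][41-49 FREE]
Free blocks: [10 9] total_free=19 largest=10 -> 100*(19-10)/19 = 900/19 ≈ 47.368 -> rounds to 47

Answer: 47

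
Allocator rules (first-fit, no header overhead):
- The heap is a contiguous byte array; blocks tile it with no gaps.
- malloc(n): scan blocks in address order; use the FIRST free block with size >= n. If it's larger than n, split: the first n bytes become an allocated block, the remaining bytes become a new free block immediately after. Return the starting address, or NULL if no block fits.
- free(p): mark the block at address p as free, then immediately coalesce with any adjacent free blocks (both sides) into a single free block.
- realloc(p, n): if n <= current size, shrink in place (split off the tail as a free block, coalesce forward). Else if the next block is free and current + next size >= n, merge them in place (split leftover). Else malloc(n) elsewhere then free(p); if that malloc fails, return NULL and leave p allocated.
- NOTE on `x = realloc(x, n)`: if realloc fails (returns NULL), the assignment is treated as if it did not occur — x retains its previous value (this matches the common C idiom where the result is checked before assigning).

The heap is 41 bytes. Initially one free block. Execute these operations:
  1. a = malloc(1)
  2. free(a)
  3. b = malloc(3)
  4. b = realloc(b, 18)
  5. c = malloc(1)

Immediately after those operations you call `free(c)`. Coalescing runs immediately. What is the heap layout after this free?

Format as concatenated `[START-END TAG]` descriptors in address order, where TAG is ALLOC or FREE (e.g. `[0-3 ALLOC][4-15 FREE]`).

Op 1: a = malloc(1) -> a = 0; heap: [0-0 ALLOC][1-40 FREE]
Op 2: free(a) -> (freed a); heap: [0-40 FREE]
Op 3: b = malloc(3) -> b = 0; heap: [0-2 ALLOC][3-40 FREE]
Op 4: b = realloc(b, 18) -> b = 0; heap: [0-17 ALLOC][18-40 FREE]
Op 5: c = malloc(1) -> c = 18; heap: [0-17 ALLOC][18-18 ALLOC][19-40 FREE]
free(c): c = 18 -> block [18-18 ALLOC]; mark free, coalesce with adjacent free neighbors -> [0-17 ALLOC][18-40 FREE]

Answer: [0-17 ALLOC][18-40 FREE]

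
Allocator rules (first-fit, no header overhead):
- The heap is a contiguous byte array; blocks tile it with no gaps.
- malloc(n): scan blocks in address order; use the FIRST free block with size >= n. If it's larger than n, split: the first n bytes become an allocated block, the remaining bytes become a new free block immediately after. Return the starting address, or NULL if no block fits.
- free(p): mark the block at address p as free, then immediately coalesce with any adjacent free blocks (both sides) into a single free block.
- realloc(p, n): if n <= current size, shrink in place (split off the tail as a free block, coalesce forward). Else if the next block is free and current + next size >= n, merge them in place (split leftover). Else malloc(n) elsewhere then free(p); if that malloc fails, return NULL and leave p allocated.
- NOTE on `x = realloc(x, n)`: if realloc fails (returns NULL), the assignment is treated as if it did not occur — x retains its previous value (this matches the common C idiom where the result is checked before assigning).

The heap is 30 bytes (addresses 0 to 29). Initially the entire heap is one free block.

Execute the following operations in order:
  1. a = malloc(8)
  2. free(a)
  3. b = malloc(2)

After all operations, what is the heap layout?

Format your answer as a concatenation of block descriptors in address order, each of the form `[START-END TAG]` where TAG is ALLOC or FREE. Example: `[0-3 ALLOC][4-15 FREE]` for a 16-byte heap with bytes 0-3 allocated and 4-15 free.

Op 1: a = malloc(8) -> a = 0; heap: [0-7 ALLOC][8-29 FREE]
Op 2: free(a) -> (freed a); heap: [0-29 FREE]
Op 3: b = malloc(2) -> b = 0; heap: [0-1 ALLOC][2-29 FREE]

Answer: [0-1 ALLOC][2-29 FREE]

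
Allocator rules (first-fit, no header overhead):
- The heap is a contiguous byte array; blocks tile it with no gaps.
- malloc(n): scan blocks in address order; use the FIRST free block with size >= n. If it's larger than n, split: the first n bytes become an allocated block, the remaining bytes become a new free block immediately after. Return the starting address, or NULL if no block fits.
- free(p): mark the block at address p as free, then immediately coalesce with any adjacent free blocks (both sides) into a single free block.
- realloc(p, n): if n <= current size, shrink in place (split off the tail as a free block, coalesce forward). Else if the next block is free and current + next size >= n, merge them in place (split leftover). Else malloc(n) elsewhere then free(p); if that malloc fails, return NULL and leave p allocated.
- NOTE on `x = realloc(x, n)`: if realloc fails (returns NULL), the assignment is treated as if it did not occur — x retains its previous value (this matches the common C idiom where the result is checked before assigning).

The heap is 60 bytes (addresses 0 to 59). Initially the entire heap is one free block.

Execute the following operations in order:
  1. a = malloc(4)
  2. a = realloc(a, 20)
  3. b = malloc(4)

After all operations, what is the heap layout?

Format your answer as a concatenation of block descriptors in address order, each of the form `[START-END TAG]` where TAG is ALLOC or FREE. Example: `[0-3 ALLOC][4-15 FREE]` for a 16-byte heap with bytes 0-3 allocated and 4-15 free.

Answer: [0-19 ALLOC][20-23 ALLOC][24-59 FREE]

Derivation:
Op 1: a = malloc(4) -> a = 0; heap: [0-3 ALLOC][4-59 FREE]
Op 2: a = realloc(a, 20) -> a = 0; heap: [0-19 ALLOC][20-59 FREE]
Op 3: b = malloc(4) -> b = 20; heap: [0-19 ALLOC][20-23 ALLOC][24-59 FREE]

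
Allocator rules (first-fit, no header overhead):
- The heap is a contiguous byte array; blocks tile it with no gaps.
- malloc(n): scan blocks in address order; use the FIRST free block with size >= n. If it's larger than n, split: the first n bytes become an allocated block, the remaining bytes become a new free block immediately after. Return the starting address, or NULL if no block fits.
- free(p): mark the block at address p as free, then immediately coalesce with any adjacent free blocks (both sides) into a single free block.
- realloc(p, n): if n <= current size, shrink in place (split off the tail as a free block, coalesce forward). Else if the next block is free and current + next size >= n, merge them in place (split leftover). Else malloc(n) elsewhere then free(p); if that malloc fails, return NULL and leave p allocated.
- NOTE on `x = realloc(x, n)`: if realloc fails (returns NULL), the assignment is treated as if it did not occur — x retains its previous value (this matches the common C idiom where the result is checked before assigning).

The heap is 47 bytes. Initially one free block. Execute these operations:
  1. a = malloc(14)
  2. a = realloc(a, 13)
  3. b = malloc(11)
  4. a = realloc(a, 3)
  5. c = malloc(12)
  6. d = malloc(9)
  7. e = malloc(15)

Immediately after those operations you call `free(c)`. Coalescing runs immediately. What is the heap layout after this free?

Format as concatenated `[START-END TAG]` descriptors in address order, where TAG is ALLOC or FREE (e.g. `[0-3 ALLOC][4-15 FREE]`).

Op 1: a = malloc(14) -> a = 0; heap: [0-13 ALLOC][14-46 FREE]
Op 2: a = realloc(a, 13) -> a = 0; heap: [0-12 ALLOC][13-46 FREE]
Op 3: b = malloc(11) -> b = 13; heap: [0-12 ALLOC][13-23 ALLOC][24-46 FREE]
Op 4: a = realloc(a, 3) -> a = 0; heap: [0-2 ALLOC][3-12 FREE][13-23 ALLOC][24-46 FREE]
Op 5: c = malloc(12) -> c = 24; heap: [0-2 ALLOC][3-12 FREE][13-23 ALLOC][24-35 ALLOC][36-46 FREE]
Op 6: d = malloc(9) -> d = 3; heap: [0-2 ALLOC][3-11 ALLOC][12-12 FREE][13-23 ALLOC][24-35 ALLOC][36-46 FREE]
Op 7: e = malloc(15) -> e = NULL; heap: [0-2 ALLOC][3-11 ALLOC][12-12 FREE][13-23 ALLOC][24-35 ALLOC][36-46 FREE]
free(c): c = 24 -> block [24-35 ALLOC]; mark free, coalesce with adjacent free neighbors -> [0-2 ALLOC][3-11 ALLOC][12-12 FREE][13-23 ALLOC][24-46 FREE]

Answer: [0-2 ALLOC][3-11 ALLOC][12-12 FREE][13-23 ALLOC][24-46 FREE]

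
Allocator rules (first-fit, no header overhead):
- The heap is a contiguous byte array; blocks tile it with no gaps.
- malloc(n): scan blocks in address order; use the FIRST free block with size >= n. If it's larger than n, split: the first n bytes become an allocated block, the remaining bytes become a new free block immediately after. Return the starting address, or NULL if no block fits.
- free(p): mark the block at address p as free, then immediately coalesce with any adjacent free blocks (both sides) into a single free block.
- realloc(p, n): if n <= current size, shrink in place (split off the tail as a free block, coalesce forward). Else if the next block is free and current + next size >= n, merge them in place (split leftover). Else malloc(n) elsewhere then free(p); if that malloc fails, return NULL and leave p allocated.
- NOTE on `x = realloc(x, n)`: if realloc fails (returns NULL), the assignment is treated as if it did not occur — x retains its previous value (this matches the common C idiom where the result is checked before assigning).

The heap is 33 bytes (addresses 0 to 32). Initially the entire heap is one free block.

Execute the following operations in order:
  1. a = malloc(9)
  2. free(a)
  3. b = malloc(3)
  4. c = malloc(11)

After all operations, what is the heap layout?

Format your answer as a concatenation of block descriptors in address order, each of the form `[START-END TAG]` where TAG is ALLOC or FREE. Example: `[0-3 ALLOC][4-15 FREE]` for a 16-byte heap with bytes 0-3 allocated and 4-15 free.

Answer: [0-2 ALLOC][3-13 ALLOC][14-32 FREE]

Derivation:
Op 1: a = malloc(9) -> a = 0; heap: [0-8 ALLOC][9-32 FREE]
Op 2: free(a) -> (freed a); heap: [0-32 FREE]
Op 3: b = malloc(3) -> b = 0; heap: [0-2 ALLOC][3-32 FREE]
Op 4: c = malloc(11) -> c = 3; heap: [0-2 ALLOC][3-13 ALLOC][14-32 FREE]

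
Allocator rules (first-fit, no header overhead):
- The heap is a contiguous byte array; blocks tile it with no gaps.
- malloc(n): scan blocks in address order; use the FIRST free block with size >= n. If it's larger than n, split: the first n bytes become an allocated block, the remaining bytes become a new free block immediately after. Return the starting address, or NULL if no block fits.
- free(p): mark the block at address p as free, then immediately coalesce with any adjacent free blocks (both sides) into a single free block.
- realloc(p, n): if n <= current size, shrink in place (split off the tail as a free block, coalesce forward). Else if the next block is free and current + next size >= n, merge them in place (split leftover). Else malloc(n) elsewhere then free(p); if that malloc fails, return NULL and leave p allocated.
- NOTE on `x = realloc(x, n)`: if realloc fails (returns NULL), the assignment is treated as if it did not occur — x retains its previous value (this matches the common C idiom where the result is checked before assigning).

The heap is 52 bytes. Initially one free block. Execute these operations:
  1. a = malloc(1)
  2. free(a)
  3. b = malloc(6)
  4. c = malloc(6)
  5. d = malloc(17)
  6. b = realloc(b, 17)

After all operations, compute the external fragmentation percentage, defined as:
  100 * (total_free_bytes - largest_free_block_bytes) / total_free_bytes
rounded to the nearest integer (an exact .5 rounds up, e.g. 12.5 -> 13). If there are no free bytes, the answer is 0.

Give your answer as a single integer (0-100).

Answer: 50

Derivation:
Op 1: a = malloc(1) -> a = 0; heap: [0-0 ALLOC][1-51 FREE]
Op 2: free(a) -> (freed a); heap: [0-51 FREE]
Op 3: b = malloc(6) -> b = 0; heap: [0-5 ALLOC][6-51 FREE]
Op 4: c = malloc(6) -> c = 6; heap: [0-5 ALLOC][6-11 ALLOC][12-51 FREE]
Op 5: d = malloc(17) -> d = 12; heap: [0-5 ALLOC][6-11 ALLOC][12-28 ALLOC][29-51 FREE]
Op 6: b = realloc(b, 17) -> b = 29; heap: [0-5 FREE][6-11 ALLOC][12-28 ALLOC][29-45 ALLOC][46-51 FREE]
Free blocks: [6 6] total_free=12 largest=6 -> 100*(12-6)/12 = 600/12 = 50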